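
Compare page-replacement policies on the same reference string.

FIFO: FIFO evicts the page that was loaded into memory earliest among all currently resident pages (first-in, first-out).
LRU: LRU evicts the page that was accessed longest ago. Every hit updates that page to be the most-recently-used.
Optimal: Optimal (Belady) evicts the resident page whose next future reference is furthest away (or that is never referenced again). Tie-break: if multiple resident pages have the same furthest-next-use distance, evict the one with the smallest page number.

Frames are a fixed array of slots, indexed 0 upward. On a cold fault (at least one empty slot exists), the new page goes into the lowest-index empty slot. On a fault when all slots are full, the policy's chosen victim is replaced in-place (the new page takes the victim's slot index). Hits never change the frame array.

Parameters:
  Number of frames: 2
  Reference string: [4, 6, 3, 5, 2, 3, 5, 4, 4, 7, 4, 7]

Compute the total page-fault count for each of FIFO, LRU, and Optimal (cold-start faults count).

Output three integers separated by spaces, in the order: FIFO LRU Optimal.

--- FIFO ---
  step 0: ref 4 -> FAULT, frames=[4,-] (faults so far: 1)
  step 1: ref 6 -> FAULT, frames=[4,6] (faults so far: 2)
  step 2: ref 3 -> FAULT, evict 4, frames=[3,6] (faults so far: 3)
  step 3: ref 5 -> FAULT, evict 6, frames=[3,5] (faults so far: 4)
  step 4: ref 2 -> FAULT, evict 3, frames=[2,5] (faults so far: 5)
  step 5: ref 3 -> FAULT, evict 5, frames=[2,3] (faults so far: 6)
  step 6: ref 5 -> FAULT, evict 2, frames=[5,3] (faults so far: 7)
  step 7: ref 4 -> FAULT, evict 3, frames=[5,4] (faults so far: 8)
  step 8: ref 4 -> HIT, frames=[5,4] (faults so far: 8)
  step 9: ref 7 -> FAULT, evict 5, frames=[7,4] (faults so far: 9)
  step 10: ref 4 -> HIT, frames=[7,4] (faults so far: 9)
  step 11: ref 7 -> HIT, frames=[7,4] (faults so far: 9)
  FIFO total faults: 9
--- LRU ---
  step 0: ref 4 -> FAULT, frames=[4,-] (faults so far: 1)
  step 1: ref 6 -> FAULT, frames=[4,6] (faults so far: 2)
  step 2: ref 3 -> FAULT, evict 4, frames=[3,6] (faults so far: 3)
  step 3: ref 5 -> FAULT, evict 6, frames=[3,5] (faults so far: 4)
  step 4: ref 2 -> FAULT, evict 3, frames=[2,5] (faults so far: 5)
  step 5: ref 3 -> FAULT, evict 5, frames=[2,3] (faults so far: 6)
  step 6: ref 5 -> FAULT, evict 2, frames=[5,3] (faults so far: 7)
  step 7: ref 4 -> FAULT, evict 3, frames=[5,4] (faults so far: 8)
  step 8: ref 4 -> HIT, frames=[5,4] (faults so far: 8)
  step 9: ref 7 -> FAULT, evict 5, frames=[7,4] (faults so far: 9)
  step 10: ref 4 -> HIT, frames=[7,4] (faults so far: 9)
  step 11: ref 7 -> HIT, frames=[7,4] (faults so far: 9)
  LRU total faults: 9
--- Optimal ---
  step 0: ref 4 -> FAULT, frames=[4,-] (faults so far: 1)
  step 1: ref 6 -> FAULT, frames=[4,6] (faults so far: 2)
  step 2: ref 3 -> FAULT, evict 6, frames=[4,3] (faults so far: 3)
  step 3: ref 5 -> FAULT, evict 4, frames=[5,3] (faults so far: 4)
  step 4: ref 2 -> FAULT, evict 5, frames=[2,3] (faults so far: 5)
  step 5: ref 3 -> HIT, frames=[2,3] (faults so far: 5)
  step 6: ref 5 -> FAULT, evict 2, frames=[5,3] (faults so far: 6)
  step 7: ref 4 -> FAULT, evict 3, frames=[5,4] (faults so far: 7)
  step 8: ref 4 -> HIT, frames=[5,4] (faults so far: 7)
  step 9: ref 7 -> FAULT, evict 5, frames=[7,4] (faults so far: 8)
  step 10: ref 4 -> HIT, frames=[7,4] (faults so far: 8)
  step 11: ref 7 -> HIT, frames=[7,4] (faults so far: 8)
  Optimal total faults: 8

Answer: 9 9 8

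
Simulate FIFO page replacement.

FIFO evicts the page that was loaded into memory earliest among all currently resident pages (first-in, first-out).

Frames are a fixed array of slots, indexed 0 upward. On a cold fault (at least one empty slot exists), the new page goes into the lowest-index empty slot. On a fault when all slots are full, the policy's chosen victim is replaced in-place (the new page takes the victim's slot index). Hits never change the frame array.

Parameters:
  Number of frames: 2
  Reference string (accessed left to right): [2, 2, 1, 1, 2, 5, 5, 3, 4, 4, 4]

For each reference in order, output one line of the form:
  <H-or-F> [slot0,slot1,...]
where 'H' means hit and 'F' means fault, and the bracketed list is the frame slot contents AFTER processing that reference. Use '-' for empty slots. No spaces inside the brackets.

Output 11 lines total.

F [2,-]
H [2,-]
F [2,1]
H [2,1]
H [2,1]
F [5,1]
H [5,1]
F [5,3]
F [4,3]
H [4,3]
H [4,3]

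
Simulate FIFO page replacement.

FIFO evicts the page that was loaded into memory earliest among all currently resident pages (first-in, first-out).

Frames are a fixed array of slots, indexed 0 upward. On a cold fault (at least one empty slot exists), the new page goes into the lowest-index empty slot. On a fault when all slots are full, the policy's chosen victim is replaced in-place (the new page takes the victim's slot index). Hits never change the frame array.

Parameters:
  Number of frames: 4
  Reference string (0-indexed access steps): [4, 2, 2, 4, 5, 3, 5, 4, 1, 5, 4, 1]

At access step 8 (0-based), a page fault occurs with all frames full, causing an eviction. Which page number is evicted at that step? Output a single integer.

Answer: 4

Derivation:
Step 0: ref 4 -> FAULT, frames=[4,-,-,-]
Step 1: ref 2 -> FAULT, frames=[4,2,-,-]
Step 2: ref 2 -> HIT, frames=[4,2,-,-]
Step 3: ref 4 -> HIT, frames=[4,2,-,-]
Step 4: ref 5 -> FAULT, frames=[4,2,5,-]
Step 5: ref 3 -> FAULT, frames=[4,2,5,3]
Step 6: ref 5 -> HIT, frames=[4,2,5,3]
Step 7: ref 4 -> HIT, frames=[4,2,5,3]
Step 8: ref 1 -> FAULT, evict 4, frames=[1,2,5,3]
At step 8: evicted page 4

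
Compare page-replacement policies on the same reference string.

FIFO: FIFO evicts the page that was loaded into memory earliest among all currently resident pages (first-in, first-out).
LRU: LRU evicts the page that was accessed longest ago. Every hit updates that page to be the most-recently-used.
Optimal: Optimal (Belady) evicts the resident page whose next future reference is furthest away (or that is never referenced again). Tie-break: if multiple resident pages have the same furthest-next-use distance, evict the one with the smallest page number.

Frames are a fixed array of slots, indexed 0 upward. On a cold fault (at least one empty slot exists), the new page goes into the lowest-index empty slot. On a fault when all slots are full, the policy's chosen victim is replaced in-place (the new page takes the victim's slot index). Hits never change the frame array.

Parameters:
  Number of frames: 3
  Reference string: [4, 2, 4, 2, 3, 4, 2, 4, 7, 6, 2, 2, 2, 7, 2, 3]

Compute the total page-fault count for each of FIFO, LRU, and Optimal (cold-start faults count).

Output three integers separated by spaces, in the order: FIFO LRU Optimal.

Answer: 7 7 6

Derivation:
--- FIFO ---
  step 0: ref 4 -> FAULT, frames=[4,-,-] (faults so far: 1)
  step 1: ref 2 -> FAULT, frames=[4,2,-] (faults so far: 2)
  step 2: ref 4 -> HIT, frames=[4,2,-] (faults so far: 2)
  step 3: ref 2 -> HIT, frames=[4,2,-] (faults so far: 2)
  step 4: ref 3 -> FAULT, frames=[4,2,3] (faults so far: 3)
  step 5: ref 4 -> HIT, frames=[4,2,3] (faults so far: 3)
  step 6: ref 2 -> HIT, frames=[4,2,3] (faults so far: 3)
  step 7: ref 4 -> HIT, frames=[4,2,3] (faults so far: 3)
  step 8: ref 7 -> FAULT, evict 4, frames=[7,2,3] (faults so far: 4)
  step 9: ref 6 -> FAULT, evict 2, frames=[7,6,3] (faults so far: 5)
  step 10: ref 2 -> FAULT, evict 3, frames=[7,6,2] (faults so far: 6)
  step 11: ref 2 -> HIT, frames=[7,6,2] (faults so far: 6)
  step 12: ref 2 -> HIT, frames=[7,6,2] (faults so far: 6)
  step 13: ref 7 -> HIT, frames=[7,6,2] (faults so far: 6)
  step 14: ref 2 -> HIT, frames=[7,6,2] (faults so far: 6)
  step 15: ref 3 -> FAULT, evict 7, frames=[3,6,2] (faults so far: 7)
  FIFO total faults: 7
--- LRU ---
  step 0: ref 4 -> FAULT, frames=[4,-,-] (faults so far: 1)
  step 1: ref 2 -> FAULT, frames=[4,2,-] (faults so far: 2)
  step 2: ref 4 -> HIT, frames=[4,2,-] (faults so far: 2)
  step 3: ref 2 -> HIT, frames=[4,2,-] (faults so far: 2)
  step 4: ref 3 -> FAULT, frames=[4,2,3] (faults so far: 3)
  step 5: ref 4 -> HIT, frames=[4,2,3] (faults so far: 3)
  step 6: ref 2 -> HIT, frames=[4,2,3] (faults so far: 3)
  step 7: ref 4 -> HIT, frames=[4,2,3] (faults so far: 3)
  step 8: ref 7 -> FAULT, evict 3, frames=[4,2,7] (faults so far: 4)
  step 9: ref 6 -> FAULT, evict 2, frames=[4,6,7] (faults so far: 5)
  step 10: ref 2 -> FAULT, evict 4, frames=[2,6,7] (faults so far: 6)
  step 11: ref 2 -> HIT, frames=[2,6,7] (faults so far: 6)
  step 12: ref 2 -> HIT, frames=[2,6,7] (faults so far: 6)
  step 13: ref 7 -> HIT, frames=[2,6,7] (faults so far: 6)
  step 14: ref 2 -> HIT, frames=[2,6,7] (faults so far: 6)
  step 15: ref 3 -> FAULT, evict 6, frames=[2,3,7] (faults so far: 7)
  LRU total faults: 7
--- Optimal ---
  step 0: ref 4 -> FAULT, frames=[4,-,-] (faults so far: 1)
  step 1: ref 2 -> FAULT, frames=[4,2,-] (faults so far: 2)
  step 2: ref 4 -> HIT, frames=[4,2,-] (faults so far: 2)
  step 3: ref 2 -> HIT, frames=[4,2,-] (faults so far: 2)
  step 4: ref 3 -> FAULT, frames=[4,2,3] (faults so far: 3)
  step 5: ref 4 -> HIT, frames=[4,2,3] (faults so far: 3)
  step 6: ref 2 -> HIT, frames=[4,2,3] (faults so far: 3)
  step 7: ref 4 -> HIT, frames=[4,2,3] (faults so far: 3)
  step 8: ref 7 -> FAULT, evict 4, frames=[7,2,3] (faults so far: 4)
  step 9: ref 6 -> FAULT, evict 3, frames=[7,2,6] (faults so far: 5)
  step 10: ref 2 -> HIT, frames=[7,2,6] (faults so far: 5)
  step 11: ref 2 -> HIT, frames=[7,2,6] (faults so far: 5)
  step 12: ref 2 -> HIT, frames=[7,2,6] (faults so far: 5)
  step 13: ref 7 -> HIT, frames=[7,2,6] (faults so far: 5)
  step 14: ref 2 -> HIT, frames=[7,2,6] (faults so far: 5)
  step 15: ref 3 -> FAULT, evict 2, frames=[7,3,6] (faults so far: 6)
  Optimal total faults: 6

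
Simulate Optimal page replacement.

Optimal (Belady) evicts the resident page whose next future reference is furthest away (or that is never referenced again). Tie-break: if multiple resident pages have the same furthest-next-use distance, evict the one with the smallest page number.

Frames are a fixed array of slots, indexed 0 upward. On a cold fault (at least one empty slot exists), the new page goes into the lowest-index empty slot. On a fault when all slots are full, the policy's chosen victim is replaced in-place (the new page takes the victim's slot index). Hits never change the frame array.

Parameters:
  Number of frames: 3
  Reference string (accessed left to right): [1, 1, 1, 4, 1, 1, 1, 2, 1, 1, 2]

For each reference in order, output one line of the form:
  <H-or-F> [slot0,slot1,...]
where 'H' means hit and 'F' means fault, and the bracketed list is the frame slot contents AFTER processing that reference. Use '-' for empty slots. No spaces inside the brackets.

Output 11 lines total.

F [1,-,-]
H [1,-,-]
H [1,-,-]
F [1,4,-]
H [1,4,-]
H [1,4,-]
H [1,4,-]
F [1,4,2]
H [1,4,2]
H [1,4,2]
H [1,4,2]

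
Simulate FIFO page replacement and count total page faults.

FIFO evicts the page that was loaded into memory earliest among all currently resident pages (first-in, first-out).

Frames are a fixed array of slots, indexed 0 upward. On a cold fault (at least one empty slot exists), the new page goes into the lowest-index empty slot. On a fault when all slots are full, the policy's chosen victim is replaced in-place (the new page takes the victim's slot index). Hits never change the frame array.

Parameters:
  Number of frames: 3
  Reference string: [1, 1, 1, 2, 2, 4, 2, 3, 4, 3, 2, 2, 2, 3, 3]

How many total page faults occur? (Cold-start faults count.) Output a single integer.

Step 0: ref 1 → FAULT, frames=[1,-,-]
Step 1: ref 1 → HIT, frames=[1,-,-]
Step 2: ref 1 → HIT, frames=[1,-,-]
Step 3: ref 2 → FAULT, frames=[1,2,-]
Step 4: ref 2 → HIT, frames=[1,2,-]
Step 5: ref 4 → FAULT, frames=[1,2,4]
Step 6: ref 2 → HIT, frames=[1,2,4]
Step 7: ref 3 → FAULT (evict 1), frames=[3,2,4]
Step 8: ref 4 → HIT, frames=[3,2,4]
Step 9: ref 3 → HIT, frames=[3,2,4]
Step 10: ref 2 → HIT, frames=[3,2,4]
Step 11: ref 2 → HIT, frames=[3,2,4]
Step 12: ref 2 → HIT, frames=[3,2,4]
Step 13: ref 3 → HIT, frames=[3,2,4]
Step 14: ref 3 → HIT, frames=[3,2,4]
Total faults: 4

Answer: 4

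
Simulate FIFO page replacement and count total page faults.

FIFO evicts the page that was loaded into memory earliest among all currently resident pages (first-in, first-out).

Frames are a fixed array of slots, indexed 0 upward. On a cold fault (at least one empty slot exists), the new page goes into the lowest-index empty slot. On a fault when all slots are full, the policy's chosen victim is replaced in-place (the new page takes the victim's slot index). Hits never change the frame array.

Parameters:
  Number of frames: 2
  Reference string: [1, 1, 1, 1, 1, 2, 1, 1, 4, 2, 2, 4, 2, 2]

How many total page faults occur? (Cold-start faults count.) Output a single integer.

Answer: 3

Derivation:
Step 0: ref 1 → FAULT, frames=[1,-]
Step 1: ref 1 → HIT, frames=[1,-]
Step 2: ref 1 → HIT, frames=[1,-]
Step 3: ref 1 → HIT, frames=[1,-]
Step 4: ref 1 → HIT, frames=[1,-]
Step 5: ref 2 → FAULT, frames=[1,2]
Step 6: ref 1 → HIT, frames=[1,2]
Step 7: ref 1 → HIT, frames=[1,2]
Step 8: ref 4 → FAULT (evict 1), frames=[4,2]
Step 9: ref 2 → HIT, frames=[4,2]
Step 10: ref 2 → HIT, frames=[4,2]
Step 11: ref 4 → HIT, frames=[4,2]
Step 12: ref 2 → HIT, frames=[4,2]
Step 13: ref 2 → HIT, frames=[4,2]
Total faults: 3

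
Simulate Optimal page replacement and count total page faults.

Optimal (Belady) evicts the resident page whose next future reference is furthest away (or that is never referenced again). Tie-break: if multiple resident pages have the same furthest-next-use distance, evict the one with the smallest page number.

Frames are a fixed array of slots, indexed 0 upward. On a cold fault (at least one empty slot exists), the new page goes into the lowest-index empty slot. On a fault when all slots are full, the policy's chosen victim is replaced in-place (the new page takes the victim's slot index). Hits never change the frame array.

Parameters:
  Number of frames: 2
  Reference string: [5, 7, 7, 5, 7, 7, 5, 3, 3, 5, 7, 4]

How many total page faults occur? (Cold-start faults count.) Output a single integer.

Step 0: ref 5 → FAULT, frames=[5,-]
Step 1: ref 7 → FAULT, frames=[5,7]
Step 2: ref 7 → HIT, frames=[5,7]
Step 3: ref 5 → HIT, frames=[5,7]
Step 4: ref 7 → HIT, frames=[5,7]
Step 5: ref 7 → HIT, frames=[5,7]
Step 6: ref 5 → HIT, frames=[5,7]
Step 7: ref 3 → FAULT (evict 7), frames=[5,3]
Step 8: ref 3 → HIT, frames=[5,3]
Step 9: ref 5 → HIT, frames=[5,3]
Step 10: ref 7 → FAULT (evict 3), frames=[5,7]
Step 11: ref 4 → FAULT (evict 5), frames=[4,7]
Total faults: 5

Answer: 5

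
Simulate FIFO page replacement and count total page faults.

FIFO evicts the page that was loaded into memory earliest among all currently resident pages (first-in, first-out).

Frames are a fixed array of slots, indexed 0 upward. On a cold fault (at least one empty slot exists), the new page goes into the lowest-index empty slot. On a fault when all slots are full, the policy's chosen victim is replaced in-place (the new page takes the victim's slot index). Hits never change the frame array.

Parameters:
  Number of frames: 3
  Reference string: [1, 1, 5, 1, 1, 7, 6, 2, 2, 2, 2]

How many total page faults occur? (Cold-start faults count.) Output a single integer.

Step 0: ref 1 → FAULT, frames=[1,-,-]
Step 1: ref 1 → HIT, frames=[1,-,-]
Step 2: ref 5 → FAULT, frames=[1,5,-]
Step 3: ref 1 → HIT, frames=[1,5,-]
Step 4: ref 1 → HIT, frames=[1,5,-]
Step 5: ref 7 → FAULT, frames=[1,5,7]
Step 6: ref 6 → FAULT (evict 1), frames=[6,5,7]
Step 7: ref 2 → FAULT (evict 5), frames=[6,2,7]
Step 8: ref 2 → HIT, frames=[6,2,7]
Step 9: ref 2 → HIT, frames=[6,2,7]
Step 10: ref 2 → HIT, frames=[6,2,7]
Total faults: 5

Answer: 5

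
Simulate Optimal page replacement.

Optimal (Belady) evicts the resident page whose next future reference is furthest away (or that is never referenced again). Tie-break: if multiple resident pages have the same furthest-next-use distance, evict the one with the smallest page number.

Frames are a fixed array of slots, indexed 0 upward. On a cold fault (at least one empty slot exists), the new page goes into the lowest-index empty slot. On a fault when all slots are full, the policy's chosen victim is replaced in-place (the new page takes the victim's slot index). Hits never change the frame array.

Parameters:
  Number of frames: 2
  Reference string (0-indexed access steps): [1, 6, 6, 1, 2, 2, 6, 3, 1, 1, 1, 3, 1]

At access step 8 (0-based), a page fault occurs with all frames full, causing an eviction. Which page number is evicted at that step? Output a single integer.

Answer: 6

Derivation:
Step 0: ref 1 -> FAULT, frames=[1,-]
Step 1: ref 6 -> FAULT, frames=[1,6]
Step 2: ref 6 -> HIT, frames=[1,6]
Step 3: ref 1 -> HIT, frames=[1,6]
Step 4: ref 2 -> FAULT, evict 1, frames=[2,6]
Step 5: ref 2 -> HIT, frames=[2,6]
Step 6: ref 6 -> HIT, frames=[2,6]
Step 7: ref 3 -> FAULT, evict 2, frames=[3,6]
Step 8: ref 1 -> FAULT, evict 6, frames=[3,1]
At step 8: evicted page 6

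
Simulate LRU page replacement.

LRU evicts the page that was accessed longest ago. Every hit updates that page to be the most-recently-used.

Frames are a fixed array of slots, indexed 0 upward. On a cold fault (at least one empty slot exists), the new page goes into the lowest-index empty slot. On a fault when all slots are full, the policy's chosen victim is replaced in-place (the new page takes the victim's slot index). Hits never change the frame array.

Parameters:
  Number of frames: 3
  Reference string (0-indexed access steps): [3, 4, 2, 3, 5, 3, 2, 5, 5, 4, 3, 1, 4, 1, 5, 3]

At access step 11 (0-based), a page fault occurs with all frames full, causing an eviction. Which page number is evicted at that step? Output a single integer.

Answer: 5

Derivation:
Step 0: ref 3 -> FAULT, frames=[3,-,-]
Step 1: ref 4 -> FAULT, frames=[3,4,-]
Step 2: ref 2 -> FAULT, frames=[3,4,2]
Step 3: ref 3 -> HIT, frames=[3,4,2]
Step 4: ref 5 -> FAULT, evict 4, frames=[3,5,2]
Step 5: ref 3 -> HIT, frames=[3,5,2]
Step 6: ref 2 -> HIT, frames=[3,5,2]
Step 7: ref 5 -> HIT, frames=[3,5,2]
Step 8: ref 5 -> HIT, frames=[3,5,2]
Step 9: ref 4 -> FAULT, evict 3, frames=[4,5,2]
Step 10: ref 3 -> FAULT, evict 2, frames=[4,5,3]
Step 11: ref 1 -> FAULT, evict 5, frames=[4,1,3]
At step 11: evicted page 5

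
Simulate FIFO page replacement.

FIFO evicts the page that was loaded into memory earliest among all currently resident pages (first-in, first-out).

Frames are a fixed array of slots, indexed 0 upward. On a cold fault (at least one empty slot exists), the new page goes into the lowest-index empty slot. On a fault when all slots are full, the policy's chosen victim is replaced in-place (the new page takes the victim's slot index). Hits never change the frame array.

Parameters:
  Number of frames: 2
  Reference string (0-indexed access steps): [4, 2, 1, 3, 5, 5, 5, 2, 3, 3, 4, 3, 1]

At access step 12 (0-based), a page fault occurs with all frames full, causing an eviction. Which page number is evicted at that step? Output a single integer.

Step 0: ref 4 -> FAULT, frames=[4,-]
Step 1: ref 2 -> FAULT, frames=[4,2]
Step 2: ref 1 -> FAULT, evict 4, frames=[1,2]
Step 3: ref 3 -> FAULT, evict 2, frames=[1,3]
Step 4: ref 5 -> FAULT, evict 1, frames=[5,3]
Step 5: ref 5 -> HIT, frames=[5,3]
Step 6: ref 5 -> HIT, frames=[5,3]
Step 7: ref 2 -> FAULT, evict 3, frames=[5,2]
Step 8: ref 3 -> FAULT, evict 5, frames=[3,2]
Step 9: ref 3 -> HIT, frames=[3,2]
Step 10: ref 4 -> FAULT, evict 2, frames=[3,4]
Step 11: ref 3 -> HIT, frames=[3,4]
Step 12: ref 1 -> FAULT, evict 3, frames=[1,4]
At step 12: evicted page 3

Answer: 3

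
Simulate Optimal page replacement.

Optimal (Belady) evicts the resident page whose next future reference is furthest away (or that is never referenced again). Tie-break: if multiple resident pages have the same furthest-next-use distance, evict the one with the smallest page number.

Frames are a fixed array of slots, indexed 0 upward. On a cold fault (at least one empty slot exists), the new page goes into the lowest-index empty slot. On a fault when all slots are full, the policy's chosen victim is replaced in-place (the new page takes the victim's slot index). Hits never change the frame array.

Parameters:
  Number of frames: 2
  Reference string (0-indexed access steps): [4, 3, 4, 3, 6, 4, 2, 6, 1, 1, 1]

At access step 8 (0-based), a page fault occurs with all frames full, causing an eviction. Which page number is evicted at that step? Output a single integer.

Answer: 2

Derivation:
Step 0: ref 4 -> FAULT, frames=[4,-]
Step 1: ref 3 -> FAULT, frames=[4,3]
Step 2: ref 4 -> HIT, frames=[4,3]
Step 3: ref 3 -> HIT, frames=[4,3]
Step 4: ref 6 -> FAULT, evict 3, frames=[4,6]
Step 5: ref 4 -> HIT, frames=[4,6]
Step 6: ref 2 -> FAULT, evict 4, frames=[2,6]
Step 7: ref 6 -> HIT, frames=[2,6]
Step 8: ref 1 -> FAULT, evict 2, frames=[1,6]
At step 8: evicted page 2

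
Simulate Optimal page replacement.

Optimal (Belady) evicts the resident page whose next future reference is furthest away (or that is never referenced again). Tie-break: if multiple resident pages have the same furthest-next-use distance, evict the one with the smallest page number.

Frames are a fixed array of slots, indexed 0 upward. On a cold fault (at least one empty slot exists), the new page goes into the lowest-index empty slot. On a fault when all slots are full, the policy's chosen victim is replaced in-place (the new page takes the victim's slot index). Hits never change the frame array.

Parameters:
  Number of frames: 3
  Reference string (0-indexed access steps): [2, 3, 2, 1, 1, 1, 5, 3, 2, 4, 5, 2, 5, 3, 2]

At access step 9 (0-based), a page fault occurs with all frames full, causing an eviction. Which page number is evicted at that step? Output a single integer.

Answer: 3

Derivation:
Step 0: ref 2 -> FAULT, frames=[2,-,-]
Step 1: ref 3 -> FAULT, frames=[2,3,-]
Step 2: ref 2 -> HIT, frames=[2,3,-]
Step 3: ref 1 -> FAULT, frames=[2,3,1]
Step 4: ref 1 -> HIT, frames=[2,3,1]
Step 5: ref 1 -> HIT, frames=[2,3,1]
Step 6: ref 5 -> FAULT, evict 1, frames=[2,3,5]
Step 7: ref 3 -> HIT, frames=[2,3,5]
Step 8: ref 2 -> HIT, frames=[2,3,5]
Step 9: ref 4 -> FAULT, evict 3, frames=[2,4,5]
At step 9: evicted page 3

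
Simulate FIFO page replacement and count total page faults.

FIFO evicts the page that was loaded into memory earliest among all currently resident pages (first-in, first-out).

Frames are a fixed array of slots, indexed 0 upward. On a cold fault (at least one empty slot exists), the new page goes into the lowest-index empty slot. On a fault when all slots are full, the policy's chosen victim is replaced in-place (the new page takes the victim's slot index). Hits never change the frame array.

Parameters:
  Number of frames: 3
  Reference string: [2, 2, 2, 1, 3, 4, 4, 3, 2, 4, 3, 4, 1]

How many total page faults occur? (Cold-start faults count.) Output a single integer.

Answer: 6

Derivation:
Step 0: ref 2 → FAULT, frames=[2,-,-]
Step 1: ref 2 → HIT, frames=[2,-,-]
Step 2: ref 2 → HIT, frames=[2,-,-]
Step 3: ref 1 → FAULT, frames=[2,1,-]
Step 4: ref 3 → FAULT, frames=[2,1,3]
Step 5: ref 4 → FAULT (evict 2), frames=[4,1,3]
Step 6: ref 4 → HIT, frames=[4,1,3]
Step 7: ref 3 → HIT, frames=[4,1,3]
Step 8: ref 2 → FAULT (evict 1), frames=[4,2,3]
Step 9: ref 4 → HIT, frames=[4,2,3]
Step 10: ref 3 → HIT, frames=[4,2,3]
Step 11: ref 4 → HIT, frames=[4,2,3]
Step 12: ref 1 → FAULT (evict 3), frames=[4,2,1]
Total faults: 6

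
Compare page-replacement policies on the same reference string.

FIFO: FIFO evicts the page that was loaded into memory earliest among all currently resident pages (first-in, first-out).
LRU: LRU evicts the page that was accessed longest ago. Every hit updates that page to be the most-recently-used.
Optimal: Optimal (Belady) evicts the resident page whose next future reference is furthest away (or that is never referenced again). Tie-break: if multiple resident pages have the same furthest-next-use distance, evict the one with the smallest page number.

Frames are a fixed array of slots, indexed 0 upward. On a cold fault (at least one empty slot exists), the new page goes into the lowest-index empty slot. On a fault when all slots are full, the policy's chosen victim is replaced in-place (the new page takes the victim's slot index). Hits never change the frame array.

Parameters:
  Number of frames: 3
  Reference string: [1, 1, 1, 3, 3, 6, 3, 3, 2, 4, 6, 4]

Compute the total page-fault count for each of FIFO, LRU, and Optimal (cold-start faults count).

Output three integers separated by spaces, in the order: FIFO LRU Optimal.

Answer: 5 6 5

Derivation:
--- FIFO ---
  step 0: ref 1 -> FAULT, frames=[1,-,-] (faults so far: 1)
  step 1: ref 1 -> HIT, frames=[1,-,-] (faults so far: 1)
  step 2: ref 1 -> HIT, frames=[1,-,-] (faults so far: 1)
  step 3: ref 3 -> FAULT, frames=[1,3,-] (faults so far: 2)
  step 4: ref 3 -> HIT, frames=[1,3,-] (faults so far: 2)
  step 5: ref 6 -> FAULT, frames=[1,3,6] (faults so far: 3)
  step 6: ref 3 -> HIT, frames=[1,3,6] (faults so far: 3)
  step 7: ref 3 -> HIT, frames=[1,3,6] (faults so far: 3)
  step 8: ref 2 -> FAULT, evict 1, frames=[2,3,6] (faults so far: 4)
  step 9: ref 4 -> FAULT, evict 3, frames=[2,4,6] (faults so far: 5)
  step 10: ref 6 -> HIT, frames=[2,4,6] (faults so far: 5)
  step 11: ref 4 -> HIT, frames=[2,4,6] (faults so far: 5)
  FIFO total faults: 5
--- LRU ---
  step 0: ref 1 -> FAULT, frames=[1,-,-] (faults so far: 1)
  step 1: ref 1 -> HIT, frames=[1,-,-] (faults so far: 1)
  step 2: ref 1 -> HIT, frames=[1,-,-] (faults so far: 1)
  step 3: ref 3 -> FAULT, frames=[1,3,-] (faults so far: 2)
  step 4: ref 3 -> HIT, frames=[1,3,-] (faults so far: 2)
  step 5: ref 6 -> FAULT, frames=[1,3,6] (faults so far: 3)
  step 6: ref 3 -> HIT, frames=[1,3,6] (faults so far: 3)
  step 7: ref 3 -> HIT, frames=[1,3,6] (faults so far: 3)
  step 8: ref 2 -> FAULT, evict 1, frames=[2,3,6] (faults so far: 4)
  step 9: ref 4 -> FAULT, evict 6, frames=[2,3,4] (faults so far: 5)
  step 10: ref 6 -> FAULT, evict 3, frames=[2,6,4] (faults so far: 6)
  step 11: ref 4 -> HIT, frames=[2,6,4] (faults so far: 6)
  LRU total faults: 6
--- Optimal ---
  step 0: ref 1 -> FAULT, frames=[1,-,-] (faults so far: 1)
  step 1: ref 1 -> HIT, frames=[1,-,-] (faults so far: 1)
  step 2: ref 1 -> HIT, frames=[1,-,-] (faults so far: 1)
  step 3: ref 3 -> FAULT, frames=[1,3,-] (faults so far: 2)
  step 4: ref 3 -> HIT, frames=[1,3,-] (faults so far: 2)
  step 5: ref 6 -> FAULT, frames=[1,3,6] (faults so far: 3)
  step 6: ref 3 -> HIT, frames=[1,3,6] (faults so far: 3)
  step 7: ref 3 -> HIT, frames=[1,3,6] (faults so far: 3)
  step 8: ref 2 -> FAULT, evict 1, frames=[2,3,6] (faults so far: 4)
  step 9: ref 4 -> FAULT, evict 2, frames=[4,3,6] (faults so far: 5)
  step 10: ref 6 -> HIT, frames=[4,3,6] (faults so far: 5)
  step 11: ref 4 -> HIT, frames=[4,3,6] (faults so far: 5)
  Optimal total faults: 5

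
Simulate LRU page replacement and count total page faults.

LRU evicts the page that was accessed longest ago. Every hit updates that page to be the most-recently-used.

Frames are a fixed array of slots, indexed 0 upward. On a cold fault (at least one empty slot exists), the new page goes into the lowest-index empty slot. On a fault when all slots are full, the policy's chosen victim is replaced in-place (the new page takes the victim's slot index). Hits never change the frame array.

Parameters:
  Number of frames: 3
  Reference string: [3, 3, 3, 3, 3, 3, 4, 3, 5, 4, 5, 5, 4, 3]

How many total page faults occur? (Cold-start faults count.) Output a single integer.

Step 0: ref 3 → FAULT, frames=[3,-,-]
Step 1: ref 3 → HIT, frames=[3,-,-]
Step 2: ref 3 → HIT, frames=[3,-,-]
Step 3: ref 3 → HIT, frames=[3,-,-]
Step 4: ref 3 → HIT, frames=[3,-,-]
Step 5: ref 3 → HIT, frames=[3,-,-]
Step 6: ref 4 → FAULT, frames=[3,4,-]
Step 7: ref 3 → HIT, frames=[3,4,-]
Step 8: ref 5 → FAULT, frames=[3,4,5]
Step 9: ref 4 → HIT, frames=[3,4,5]
Step 10: ref 5 → HIT, frames=[3,4,5]
Step 11: ref 5 → HIT, frames=[3,4,5]
Step 12: ref 4 → HIT, frames=[3,4,5]
Step 13: ref 3 → HIT, frames=[3,4,5]
Total faults: 3

Answer: 3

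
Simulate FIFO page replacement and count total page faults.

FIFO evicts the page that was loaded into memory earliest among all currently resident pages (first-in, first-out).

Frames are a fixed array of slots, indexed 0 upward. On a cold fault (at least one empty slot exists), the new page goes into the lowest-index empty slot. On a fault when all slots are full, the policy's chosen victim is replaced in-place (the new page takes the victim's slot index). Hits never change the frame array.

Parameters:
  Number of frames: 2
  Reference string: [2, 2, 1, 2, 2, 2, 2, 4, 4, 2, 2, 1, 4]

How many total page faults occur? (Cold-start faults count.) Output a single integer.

Answer: 6

Derivation:
Step 0: ref 2 → FAULT, frames=[2,-]
Step 1: ref 2 → HIT, frames=[2,-]
Step 2: ref 1 → FAULT, frames=[2,1]
Step 3: ref 2 → HIT, frames=[2,1]
Step 4: ref 2 → HIT, frames=[2,1]
Step 5: ref 2 → HIT, frames=[2,1]
Step 6: ref 2 → HIT, frames=[2,1]
Step 7: ref 4 → FAULT (evict 2), frames=[4,1]
Step 8: ref 4 → HIT, frames=[4,1]
Step 9: ref 2 → FAULT (evict 1), frames=[4,2]
Step 10: ref 2 → HIT, frames=[4,2]
Step 11: ref 1 → FAULT (evict 4), frames=[1,2]
Step 12: ref 4 → FAULT (evict 2), frames=[1,4]
Total faults: 6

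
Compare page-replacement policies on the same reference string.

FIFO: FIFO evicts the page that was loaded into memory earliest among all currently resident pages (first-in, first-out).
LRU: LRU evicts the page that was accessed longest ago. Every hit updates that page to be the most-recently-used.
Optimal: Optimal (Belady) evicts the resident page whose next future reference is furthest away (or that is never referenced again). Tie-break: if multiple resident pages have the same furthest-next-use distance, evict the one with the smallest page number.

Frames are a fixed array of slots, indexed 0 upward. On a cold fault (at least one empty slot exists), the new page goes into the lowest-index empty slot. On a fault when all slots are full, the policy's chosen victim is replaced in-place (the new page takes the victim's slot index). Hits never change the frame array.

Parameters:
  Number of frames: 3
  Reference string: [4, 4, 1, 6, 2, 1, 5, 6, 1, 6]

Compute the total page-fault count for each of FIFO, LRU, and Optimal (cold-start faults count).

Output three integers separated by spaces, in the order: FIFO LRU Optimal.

Answer: 7 6 5

Derivation:
--- FIFO ---
  step 0: ref 4 -> FAULT, frames=[4,-,-] (faults so far: 1)
  step 1: ref 4 -> HIT, frames=[4,-,-] (faults so far: 1)
  step 2: ref 1 -> FAULT, frames=[4,1,-] (faults so far: 2)
  step 3: ref 6 -> FAULT, frames=[4,1,6] (faults so far: 3)
  step 4: ref 2 -> FAULT, evict 4, frames=[2,1,6] (faults so far: 4)
  step 5: ref 1 -> HIT, frames=[2,1,6] (faults so far: 4)
  step 6: ref 5 -> FAULT, evict 1, frames=[2,5,6] (faults so far: 5)
  step 7: ref 6 -> HIT, frames=[2,5,6] (faults so far: 5)
  step 8: ref 1 -> FAULT, evict 6, frames=[2,5,1] (faults so far: 6)
  step 9: ref 6 -> FAULT, evict 2, frames=[6,5,1] (faults so far: 7)
  FIFO total faults: 7
--- LRU ---
  step 0: ref 4 -> FAULT, frames=[4,-,-] (faults so far: 1)
  step 1: ref 4 -> HIT, frames=[4,-,-] (faults so far: 1)
  step 2: ref 1 -> FAULT, frames=[4,1,-] (faults so far: 2)
  step 3: ref 6 -> FAULT, frames=[4,1,6] (faults so far: 3)
  step 4: ref 2 -> FAULT, evict 4, frames=[2,1,6] (faults so far: 4)
  step 5: ref 1 -> HIT, frames=[2,1,6] (faults so far: 4)
  step 6: ref 5 -> FAULT, evict 6, frames=[2,1,5] (faults so far: 5)
  step 7: ref 6 -> FAULT, evict 2, frames=[6,1,5] (faults so far: 6)
  step 8: ref 1 -> HIT, frames=[6,1,5] (faults so far: 6)
  step 9: ref 6 -> HIT, frames=[6,1,5] (faults so far: 6)
  LRU total faults: 6
--- Optimal ---
  step 0: ref 4 -> FAULT, frames=[4,-,-] (faults so far: 1)
  step 1: ref 4 -> HIT, frames=[4,-,-] (faults so far: 1)
  step 2: ref 1 -> FAULT, frames=[4,1,-] (faults so far: 2)
  step 3: ref 6 -> FAULT, frames=[4,1,6] (faults so far: 3)
  step 4: ref 2 -> FAULT, evict 4, frames=[2,1,6] (faults so far: 4)
  step 5: ref 1 -> HIT, frames=[2,1,6] (faults so far: 4)
  step 6: ref 5 -> FAULT, evict 2, frames=[5,1,6] (faults so far: 5)
  step 7: ref 6 -> HIT, frames=[5,1,6] (faults so far: 5)
  step 8: ref 1 -> HIT, frames=[5,1,6] (faults so far: 5)
  step 9: ref 6 -> HIT, frames=[5,1,6] (faults so far: 5)
  Optimal total faults: 5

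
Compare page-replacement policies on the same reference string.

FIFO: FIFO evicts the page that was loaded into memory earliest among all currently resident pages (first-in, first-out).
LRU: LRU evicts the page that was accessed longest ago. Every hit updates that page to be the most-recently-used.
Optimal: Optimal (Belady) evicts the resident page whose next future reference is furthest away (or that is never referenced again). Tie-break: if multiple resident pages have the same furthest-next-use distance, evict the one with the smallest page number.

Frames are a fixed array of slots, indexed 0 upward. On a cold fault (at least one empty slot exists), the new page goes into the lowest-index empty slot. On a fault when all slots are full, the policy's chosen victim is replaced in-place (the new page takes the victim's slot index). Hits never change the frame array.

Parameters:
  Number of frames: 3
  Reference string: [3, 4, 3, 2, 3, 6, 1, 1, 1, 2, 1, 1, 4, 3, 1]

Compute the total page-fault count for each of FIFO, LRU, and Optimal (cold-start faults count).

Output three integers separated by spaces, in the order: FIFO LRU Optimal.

--- FIFO ---
  step 0: ref 3 -> FAULT, frames=[3,-,-] (faults so far: 1)
  step 1: ref 4 -> FAULT, frames=[3,4,-] (faults so far: 2)
  step 2: ref 3 -> HIT, frames=[3,4,-] (faults so far: 2)
  step 3: ref 2 -> FAULT, frames=[3,4,2] (faults so far: 3)
  step 4: ref 3 -> HIT, frames=[3,4,2] (faults so far: 3)
  step 5: ref 6 -> FAULT, evict 3, frames=[6,4,2] (faults so far: 4)
  step 6: ref 1 -> FAULT, evict 4, frames=[6,1,2] (faults so far: 5)
  step 7: ref 1 -> HIT, frames=[6,1,2] (faults so far: 5)
  step 8: ref 1 -> HIT, frames=[6,1,2] (faults so far: 5)
  step 9: ref 2 -> HIT, frames=[6,1,2] (faults so far: 5)
  step 10: ref 1 -> HIT, frames=[6,1,2] (faults so far: 5)
  step 11: ref 1 -> HIT, frames=[6,1,2] (faults so far: 5)
  step 12: ref 4 -> FAULT, evict 2, frames=[6,1,4] (faults so far: 6)
  step 13: ref 3 -> FAULT, evict 6, frames=[3,1,4] (faults so far: 7)
  step 14: ref 1 -> HIT, frames=[3,1,4] (faults so far: 7)
  FIFO total faults: 7
--- LRU ---
  step 0: ref 3 -> FAULT, frames=[3,-,-] (faults so far: 1)
  step 1: ref 4 -> FAULT, frames=[3,4,-] (faults so far: 2)
  step 2: ref 3 -> HIT, frames=[3,4,-] (faults so far: 2)
  step 3: ref 2 -> FAULT, frames=[3,4,2] (faults so far: 3)
  step 4: ref 3 -> HIT, frames=[3,4,2] (faults so far: 3)
  step 5: ref 6 -> FAULT, evict 4, frames=[3,6,2] (faults so far: 4)
  step 6: ref 1 -> FAULT, evict 2, frames=[3,6,1] (faults so far: 5)
  step 7: ref 1 -> HIT, frames=[3,6,1] (faults so far: 5)
  step 8: ref 1 -> HIT, frames=[3,6,1] (faults so far: 5)
  step 9: ref 2 -> FAULT, evict 3, frames=[2,6,1] (faults so far: 6)
  step 10: ref 1 -> HIT, frames=[2,6,1] (faults so far: 6)
  step 11: ref 1 -> HIT, frames=[2,6,1] (faults so far: 6)
  step 12: ref 4 -> FAULT, evict 6, frames=[2,4,1] (faults so far: 7)
  step 13: ref 3 -> FAULT, evict 2, frames=[3,4,1] (faults so far: 8)
  step 14: ref 1 -> HIT, frames=[3,4,1] (faults so far: 8)
  LRU total faults: 8
--- Optimal ---
  step 0: ref 3 -> FAULT, frames=[3,-,-] (faults so far: 1)
  step 1: ref 4 -> FAULT, frames=[3,4,-] (faults so far: 2)
  step 2: ref 3 -> HIT, frames=[3,4,-] (faults so far: 2)
  step 3: ref 2 -> FAULT, frames=[3,4,2] (faults so far: 3)
  step 4: ref 3 -> HIT, frames=[3,4,2] (faults so far: 3)
  step 5: ref 6 -> FAULT, evict 3, frames=[6,4,2] (faults so far: 4)
  step 6: ref 1 -> FAULT, evict 6, frames=[1,4,2] (faults so far: 5)
  step 7: ref 1 -> HIT, frames=[1,4,2] (faults so far: 5)
  step 8: ref 1 -> HIT, frames=[1,4,2] (faults so far: 5)
  step 9: ref 2 -> HIT, frames=[1,4,2] (faults so far: 5)
  step 10: ref 1 -> HIT, frames=[1,4,2] (faults so far: 5)
  step 11: ref 1 -> HIT, frames=[1,4,2] (faults so far: 5)
  step 12: ref 4 -> HIT, frames=[1,4,2] (faults so far: 5)
  step 13: ref 3 -> FAULT, evict 2, frames=[1,4,3] (faults so far: 6)
  step 14: ref 1 -> HIT, frames=[1,4,3] (faults so far: 6)
  Optimal total faults: 6

Answer: 7 8 6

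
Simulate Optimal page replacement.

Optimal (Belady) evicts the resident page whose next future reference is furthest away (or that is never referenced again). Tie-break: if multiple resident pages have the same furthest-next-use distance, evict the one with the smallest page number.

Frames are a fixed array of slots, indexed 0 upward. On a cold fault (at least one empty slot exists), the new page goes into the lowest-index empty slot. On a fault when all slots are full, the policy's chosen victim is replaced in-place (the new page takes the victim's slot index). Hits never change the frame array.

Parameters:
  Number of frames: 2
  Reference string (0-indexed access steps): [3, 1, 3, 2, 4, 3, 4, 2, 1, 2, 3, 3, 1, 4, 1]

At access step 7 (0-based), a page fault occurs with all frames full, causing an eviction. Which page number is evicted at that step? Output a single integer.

Answer: 4

Derivation:
Step 0: ref 3 -> FAULT, frames=[3,-]
Step 1: ref 1 -> FAULT, frames=[3,1]
Step 2: ref 3 -> HIT, frames=[3,1]
Step 3: ref 2 -> FAULT, evict 1, frames=[3,2]
Step 4: ref 4 -> FAULT, evict 2, frames=[3,4]
Step 5: ref 3 -> HIT, frames=[3,4]
Step 6: ref 4 -> HIT, frames=[3,4]
Step 7: ref 2 -> FAULT, evict 4, frames=[3,2]
At step 7: evicted page 4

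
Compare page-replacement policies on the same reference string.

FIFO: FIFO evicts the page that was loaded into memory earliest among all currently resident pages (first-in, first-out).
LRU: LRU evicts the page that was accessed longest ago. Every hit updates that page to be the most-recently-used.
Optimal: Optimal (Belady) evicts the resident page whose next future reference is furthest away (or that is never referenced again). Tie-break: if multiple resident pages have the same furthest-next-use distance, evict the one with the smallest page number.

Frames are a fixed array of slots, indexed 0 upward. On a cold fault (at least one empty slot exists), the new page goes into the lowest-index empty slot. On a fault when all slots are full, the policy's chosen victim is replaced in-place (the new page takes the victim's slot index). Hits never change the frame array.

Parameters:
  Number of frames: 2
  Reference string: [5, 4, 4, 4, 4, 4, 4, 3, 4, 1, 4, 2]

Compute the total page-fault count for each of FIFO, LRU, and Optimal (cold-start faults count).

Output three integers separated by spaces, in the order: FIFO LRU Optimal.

--- FIFO ---
  step 0: ref 5 -> FAULT, frames=[5,-] (faults so far: 1)
  step 1: ref 4 -> FAULT, frames=[5,4] (faults so far: 2)
  step 2: ref 4 -> HIT, frames=[5,4] (faults so far: 2)
  step 3: ref 4 -> HIT, frames=[5,4] (faults so far: 2)
  step 4: ref 4 -> HIT, frames=[5,4] (faults so far: 2)
  step 5: ref 4 -> HIT, frames=[5,4] (faults so far: 2)
  step 6: ref 4 -> HIT, frames=[5,4] (faults so far: 2)
  step 7: ref 3 -> FAULT, evict 5, frames=[3,4] (faults so far: 3)
  step 8: ref 4 -> HIT, frames=[3,4] (faults so far: 3)
  step 9: ref 1 -> FAULT, evict 4, frames=[3,1] (faults so far: 4)
  step 10: ref 4 -> FAULT, evict 3, frames=[4,1] (faults so far: 5)
  step 11: ref 2 -> FAULT, evict 1, frames=[4,2] (faults so far: 6)
  FIFO total faults: 6
--- LRU ---
  step 0: ref 5 -> FAULT, frames=[5,-] (faults so far: 1)
  step 1: ref 4 -> FAULT, frames=[5,4] (faults so far: 2)
  step 2: ref 4 -> HIT, frames=[5,4] (faults so far: 2)
  step 3: ref 4 -> HIT, frames=[5,4] (faults so far: 2)
  step 4: ref 4 -> HIT, frames=[5,4] (faults so far: 2)
  step 5: ref 4 -> HIT, frames=[5,4] (faults so far: 2)
  step 6: ref 4 -> HIT, frames=[5,4] (faults so far: 2)
  step 7: ref 3 -> FAULT, evict 5, frames=[3,4] (faults so far: 3)
  step 8: ref 4 -> HIT, frames=[3,4] (faults so far: 3)
  step 9: ref 1 -> FAULT, evict 3, frames=[1,4] (faults so far: 4)
  step 10: ref 4 -> HIT, frames=[1,4] (faults so far: 4)
  step 11: ref 2 -> FAULT, evict 1, frames=[2,4] (faults so far: 5)
  LRU total faults: 5
--- Optimal ---
  step 0: ref 5 -> FAULT, frames=[5,-] (faults so far: 1)
  step 1: ref 4 -> FAULT, frames=[5,4] (faults so far: 2)
  step 2: ref 4 -> HIT, frames=[5,4] (faults so far: 2)
  step 3: ref 4 -> HIT, frames=[5,4] (faults so far: 2)
  step 4: ref 4 -> HIT, frames=[5,4] (faults so far: 2)
  step 5: ref 4 -> HIT, frames=[5,4] (faults so far: 2)
  step 6: ref 4 -> HIT, frames=[5,4] (faults so far: 2)
  step 7: ref 3 -> FAULT, evict 5, frames=[3,4] (faults so far: 3)
  step 8: ref 4 -> HIT, frames=[3,4] (faults so far: 3)
  step 9: ref 1 -> FAULT, evict 3, frames=[1,4] (faults so far: 4)
  step 10: ref 4 -> HIT, frames=[1,4] (faults so far: 4)
  step 11: ref 2 -> FAULT, evict 1, frames=[2,4] (faults so far: 5)
  Optimal total faults: 5

Answer: 6 5 5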